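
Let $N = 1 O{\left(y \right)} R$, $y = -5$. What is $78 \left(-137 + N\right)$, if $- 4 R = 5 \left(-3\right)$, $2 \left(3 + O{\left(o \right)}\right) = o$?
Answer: $- \frac{49179}{4} \approx -12295.0$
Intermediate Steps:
$O{\left(o \right)} = -3 + \frac{o}{2}$
$R = \frac{15}{4}$ ($R = - \frac{5 \left(-3\right)}{4} = \left(- \frac{1}{4}\right) \left(-15\right) = \frac{15}{4} \approx 3.75$)
$N = - \frac{165}{8}$ ($N = 1 \left(-3 + \frac{1}{2} \left(-5\right)\right) \frac{15}{4} = 1 \left(-3 - \frac{5}{2}\right) \frac{15}{4} = 1 \left(- \frac{11}{2}\right) \frac{15}{4} = \left(- \frac{11}{2}\right) \frac{15}{4} = - \frac{165}{8} \approx -20.625$)
$78 \left(-137 + N\right) = 78 \left(-137 - \frac{165}{8}\right) = 78 \left(- \frac{1261}{8}\right) = - \frac{49179}{4}$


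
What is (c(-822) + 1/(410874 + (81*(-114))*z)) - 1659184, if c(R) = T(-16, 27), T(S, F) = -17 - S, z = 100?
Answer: -850375451311/512526 ≈ -1.6592e+6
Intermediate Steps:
c(R) = -1 (c(R) = -17 - 1*(-16) = -17 + 16 = -1)
(c(-822) + 1/(410874 + (81*(-114))*z)) - 1659184 = (-1 + 1/(410874 + (81*(-114))*100)) - 1659184 = (-1 + 1/(410874 - 9234*100)) - 1659184 = (-1 + 1/(410874 - 923400)) - 1659184 = (-1 + 1/(-512526)) - 1659184 = (-1 - 1/512526) - 1659184 = -512527/512526 - 1659184 = -850375451311/512526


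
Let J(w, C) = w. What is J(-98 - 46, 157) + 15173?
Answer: 15029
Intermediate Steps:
J(-98 - 46, 157) + 15173 = (-98 - 46) + 15173 = -144 + 15173 = 15029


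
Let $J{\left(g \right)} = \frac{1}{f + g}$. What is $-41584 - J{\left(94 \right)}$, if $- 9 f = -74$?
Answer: $- \frac{38257289}{920} \approx -41584.0$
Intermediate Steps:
$f = \frac{74}{9}$ ($f = \left(- \frac{1}{9}\right) \left(-74\right) = \frac{74}{9} \approx 8.2222$)
$J{\left(g \right)} = \frac{1}{\frac{74}{9} + g}$
$-41584 - J{\left(94 \right)} = -41584 - \frac{9}{74 + 9 \cdot 94} = -41584 - \frac{9}{74 + 846} = -41584 - \frac{9}{920} = - \frac{38257289}{920}$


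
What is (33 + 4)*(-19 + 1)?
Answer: -666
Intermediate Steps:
(33 + 4)*(-19 + 1) = 37*(-18) = -666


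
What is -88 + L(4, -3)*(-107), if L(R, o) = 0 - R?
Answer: 340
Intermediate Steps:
L(R, o) = -R
-88 + L(4, -3)*(-107) = -88 - 1*4*(-107) = -88 - 4*(-107) = -88 + 428 = 340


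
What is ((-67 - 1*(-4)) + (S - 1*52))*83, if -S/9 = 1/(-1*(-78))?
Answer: -248419/26 ≈ -9554.6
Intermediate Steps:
S = -3/26 (S = -9/((-1*(-78))) = -9/78 = -9*1/78 = -3/26 ≈ -0.11538)
((-67 - 1*(-4)) + (S - 1*52))*83 = ((-67 - 1*(-4)) + (-3/26 - 1*52))*83 = ((-67 + 4) + (-3/26 - 52))*83 = (-63 - 1355/26)*83 = -2993/26*83 = -248419/26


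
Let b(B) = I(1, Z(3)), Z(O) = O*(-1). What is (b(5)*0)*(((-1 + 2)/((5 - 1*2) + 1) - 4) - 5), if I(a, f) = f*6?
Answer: 0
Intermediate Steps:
Z(O) = -O
I(a, f) = 6*f
b(B) = -18 (b(B) = 6*(-1*3) = 6*(-3) = -18)
(b(5)*0)*(((-1 + 2)/((5 - 1*2) + 1) - 4) - 5) = (-18*0)*(((-1 + 2)/((5 - 1*2) + 1) - 4) - 5) = 0*((1/((5 - 2) + 1) - 4) - 5) = 0*((1/(3 + 1) - 4) - 5) = 0*((1/4 - 4) - 5) = 0*((1*(¼) - 4) - 5) = 0*((¼ - 4) - 5) = 0*(-15/4 - 5) = 0*(-35/4) = 0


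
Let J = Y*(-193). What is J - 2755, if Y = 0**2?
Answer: -2755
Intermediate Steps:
Y = 0
J = 0 (J = 0*(-193) = 0)
J - 2755 = 0 - 2755 = -2755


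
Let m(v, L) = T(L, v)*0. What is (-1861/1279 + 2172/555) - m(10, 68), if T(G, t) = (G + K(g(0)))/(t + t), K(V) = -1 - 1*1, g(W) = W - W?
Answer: 581711/236615 ≈ 2.4585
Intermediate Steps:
g(W) = 0
K(V) = -2 (K(V) = -1 - 1 = -2)
T(G, t) = (-2 + G)/(2*t) (T(G, t) = (G - 2)/(t + t) = (-2 + G)/((2*t)) = (-2 + G)*(1/(2*t)) = (-2 + G)/(2*t))
m(v, L) = 0 (m(v, L) = ((-2 + L)/(2*v))*0 = 0)
(-1861/1279 + 2172/555) - m(10, 68) = (-1861/1279 + 2172/555) - 1*0 = (-1861*1/1279 + 2172*(1/555)) + 0 = (-1861/1279 + 724/185) + 0 = 581711/236615 + 0 = 581711/236615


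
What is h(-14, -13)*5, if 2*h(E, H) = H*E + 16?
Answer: 495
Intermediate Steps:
h(E, H) = 8 + E*H/2 (h(E, H) = (H*E + 16)/2 = (E*H + 16)/2 = (16 + E*H)/2 = 8 + E*H/2)
h(-14, -13)*5 = (8 + (1/2)*(-14)*(-13))*5 = (8 + 91)*5 = 99*5 = 495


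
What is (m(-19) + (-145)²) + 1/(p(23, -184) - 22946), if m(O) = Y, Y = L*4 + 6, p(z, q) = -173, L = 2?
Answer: 486400640/23119 ≈ 21039.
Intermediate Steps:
Y = 14 (Y = 2*4 + 6 = 8 + 6 = 14)
m(O) = 14
(m(-19) + (-145)²) + 1/(p(23, -184) - 22946) = (14 + (-145)²) + 1/(-173 - 22946) = (14 + 21025) + 1/(-23119) = 21039 - 1/23119 = 486400640/23119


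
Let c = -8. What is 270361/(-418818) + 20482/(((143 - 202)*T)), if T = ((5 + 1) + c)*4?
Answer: 2112654971/49420524 ≈ 42.749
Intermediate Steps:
T = -8 (T = ((5 + 1) - 8)*4 = (6 - 8)*4 = -2*4 = -8)
270361/(-418818) + 20482/(((143 - 202)*T)) = 270361/(-418818) + 20482/(((143 - 202)*(-8))) = 270361*(-1/418818) + 20482/((-59*(-8))) = -270361/418818 + 20482/472 = -270361/418818 + 20482*(1/472) = -270361/418818 + 10241/236 = 2112654971/49420524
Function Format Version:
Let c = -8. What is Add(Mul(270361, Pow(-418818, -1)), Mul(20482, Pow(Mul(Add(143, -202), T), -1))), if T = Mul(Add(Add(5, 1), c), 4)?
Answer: Rational(2112654971, 49420524) ≈ 42.749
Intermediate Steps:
T = -8 (T = Mul(Add(Add(5, 1), -8), 4) = Mul(Add(6, -8), 4) = Mul(-2, 4) = -8)
Add(Mul(270361, Pow(-418818, -1)), Mul(20482, Pow(Mul(Add(143, -202), T), -1))) = Add(Mul(270361, Pow(-418818, -1)), Mul(20482, Pow(Mul(Add(143, -202), -8), -1))) = Add(Mul(270361, Rational(-1, 418818)), Mul(20482, Pow(Mul(-59, -8), -1))) = Add(Rational(-270361, 418818), Mul(20482, Pow(472, -1))) = Add(Rational(-270361, 418818), Mul(20482, Rational(1, 472))) = Add(Rational(-270361, 418818), Rational(10241, 236)) = Rational(2112654971, 49420524)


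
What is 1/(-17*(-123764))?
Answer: 1/2103988 ≈ 4.7529e-7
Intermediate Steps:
1/(-17*(-123764)) = 1/2103988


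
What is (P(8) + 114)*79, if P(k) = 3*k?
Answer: 10902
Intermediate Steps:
(P(8) + 114)*79 = (3*8 + 114)*79 = (24 + 114)*79 = 138*79 = 10902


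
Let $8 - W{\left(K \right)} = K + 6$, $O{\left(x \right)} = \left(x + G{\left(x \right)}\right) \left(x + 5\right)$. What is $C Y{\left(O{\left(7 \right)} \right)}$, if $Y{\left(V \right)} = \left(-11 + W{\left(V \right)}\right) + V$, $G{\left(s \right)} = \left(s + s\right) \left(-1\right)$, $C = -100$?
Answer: $900$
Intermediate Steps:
$G{\left(s \right)} = - 2 s$ ($G{\left(s \right)} = 2 s \left(-1\right) = - 2 s$)
$O{\left(x \right)} = - x \left(5 + x\right)$ ($O{\left(x \right)} = \left(x - 2 x\right) \left(x + 5\right) = - x \left(5 + x\right)$)
$W{\left(K \right)} = 2 - K$ ($W{\left(K \right)} = 8 - \left(K + 6\right) = 8 - \left(6 + K\right) = 2 - K$)
$Y{\left(V \right)} = -9$ ($Y{\left(V \right)} = \left(-11 - \left(-2 + V\right)\right) + V = \left(-9 - V\right) + V = -9$)
$C Y{\left(O{\left(7 \right)} \right)} = \left(-100\right) \left(-9\right) = 900$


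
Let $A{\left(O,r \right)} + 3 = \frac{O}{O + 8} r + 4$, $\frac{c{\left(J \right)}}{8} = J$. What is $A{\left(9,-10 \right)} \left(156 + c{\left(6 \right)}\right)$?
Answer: $-876$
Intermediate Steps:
$c{\left(J \right)} = 8 J$
$A{\left(O,r \right)} = 1 + \frac{O r}{8 + O}$ ($A{\left(O,r \right)} = -3 + \left(\frac{O}{O + 8} r + 4\right) = -3 + \left(\frac{O}{8 + O} r + 4\right) = -3 + \left(\frac{O r}{8 + O} + 4\right) = -3 + \left(4 + \frac{O r}{8 + O}\right) = 1 + \frac{O r}{8 + O}$)
$A{\left(9,-10 \right)} \left(156 + c{\left(6 \right)}\right) = \frac{8 + 9 + 9 \left(-10\right)}{8 + 9} \left(156 + 8 \cdot 6\right) = \frac{8 + 9 - 90}{17} \left(156 + 48\right) = \frac{1}{17} \left(-73\right) 204 = \left(- \frac{73}{17}\right) 204 = -876$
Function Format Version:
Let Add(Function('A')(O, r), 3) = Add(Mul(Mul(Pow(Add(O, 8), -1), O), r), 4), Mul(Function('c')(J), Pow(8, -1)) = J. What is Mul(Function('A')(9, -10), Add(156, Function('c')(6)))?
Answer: -876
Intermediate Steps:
Function('c')(J) = Mul(8, J)
Function('A')(O, r) = Add(1, Mul(O, r, Pow(Add(8, O), -1))) (Function('A')(O, r) = Add(-3, Add(Mul(Mul(Pow(Add(O, 8), -1), O), r), 4)) = Add(-3, Add(Mul(Mul(Pow(Add(8, O), -1), O), r), 4)) = Add(-3, Add(Mul(Mul(O, Pow(Add(8, O), -1)), r), 4)) = Add(-3, Add(Mul(O, r, Pow(Add(8, O), -1)), 4)) = Add(-3, Add(4, Mul(O, r, Pow(Add(8, O), -1)))) = Add(1, Mul(O, r, Pow(Add(8, O), -1))))
Mul(Function('A')(9, -10), Add(156, Function('c')(6))) = Mul(Mul(Pow(Add(8, 9), -1), Add(8, 9, Mul(9, -10))), Add(156, Mul(8, 6))) = Mul(Mul(Pow(17, -1), Add(8, 9, -90)), Add(156, 48)) = Mul(Mul(Rational(1, 17), -73), 204) = Mul(Rational(-73, 17), 204) = -876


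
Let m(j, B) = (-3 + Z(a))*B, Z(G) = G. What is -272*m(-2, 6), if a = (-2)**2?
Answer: -1632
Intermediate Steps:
a = 4
m(j, B) = B (m(j, B) = (-3 + 4)*B = 1*B = B)
-272*m(-2, 6) = -272*6 = -1632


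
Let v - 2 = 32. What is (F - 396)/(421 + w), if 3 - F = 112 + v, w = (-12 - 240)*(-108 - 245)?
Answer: -539/89377 ≈ -0.0060306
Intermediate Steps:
v = 34 (v = 2 + 32 = 34)
w = 88956 (w = -252*(-353) = 88956)
F = -143 (F = 3 - (112 + 34) = 3 - 1*146 = 3 - 146 = -143)
(F - 396)/(421 + w) = (-143 - 396)/(421 + 88956) = -539/89377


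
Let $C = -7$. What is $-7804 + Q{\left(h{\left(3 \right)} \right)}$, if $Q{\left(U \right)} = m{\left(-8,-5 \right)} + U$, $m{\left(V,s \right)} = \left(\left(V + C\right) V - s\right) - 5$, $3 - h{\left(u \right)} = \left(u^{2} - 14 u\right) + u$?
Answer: $-7651$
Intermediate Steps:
$h{\left(u \right)} = 3 - u^{2} + 13 u$ ($h{\left(u \right)} = 3 - \left(\left(u^{2} - 14 u\right) + u\right) = 3 - \left(u^{2} - 13 u\right) = 3 - u^{2} + 13 u$)
$m{\left(V,s \right)} = -5 - s + V \left(-7 + V\right)$ ($m{\left(V,s \right)} = \left(\left(V - 7\right) V - s\right) - 5 = \left(\left(-7 + V\right) V - s\right) - 5 = \left(V \left(-7 + V\right) - s\right) - 5 = \left(- s + V \left(-7 + V\right)\right) - 5 = -5 - s + V \left(-7 + V\right)$)
$Q{\left(U \right)} = 120 + U$ ($Q{\left(U \right)} = \left(-5 + \left(-8\right)^{2} - -5 - -56\right) + U = \left(-5 + 64 + 5 + 56\right) + U = 120 + U$)
$-7804 + Q{\left(h{\left(3 \right)} \right)} = -7804 + \left(120 + \left(3 - 3^{2} + 13 \cdot 3\right)\right) = -7804 + \left(120 + \left(3 - 9 + 39\right)\right) = -7804 + \left(120 + 33\right) = -7804 + 153 = -7651$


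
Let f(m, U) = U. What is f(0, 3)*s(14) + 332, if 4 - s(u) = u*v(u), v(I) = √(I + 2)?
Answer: 176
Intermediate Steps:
v(I) = √(2 + I)
s(u) = 4 - u*√(2 + u)
f(0, 3)*s(14) + 332 = 3*(4 - 1*14*√(2 + 14)) + 332 = 3*(4 - 1*14*√16) + 332 = 3*(4 - 1*14*4) + 332 = 3*(4 - 56) + 332 = 3*(-52) + 332 = -156 + 332 = 176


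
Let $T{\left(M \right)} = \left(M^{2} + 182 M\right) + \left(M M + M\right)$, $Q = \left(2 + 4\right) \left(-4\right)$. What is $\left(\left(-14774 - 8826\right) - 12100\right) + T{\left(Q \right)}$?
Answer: $-38940$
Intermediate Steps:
$Q = -24$ ($Q = 6 \left(-4\right) = -24$)
$T{\left(M \right)} = 2 M^{2} + 183 M$ ($T{\left(M \right)} = \left(M^{2} + 182 M\right) + \left(M^{2} + M\right) = \left(M^{2} + 182 M\right) + \left(M + M^{2}\right) = 2 M^{2} + 183 M$)
$\left(\left(-14774 - 8826\right) - 12100\right) + T{\left(Q \right)} = \left(\left(-14774 - 8826\right) - 12100\right) - 24 \left(183 + 2 \left(-24\right)\right) = \left(-23600 - 12100\right) - 24 \left(183 - 48\right) = -35700 - 3240 = -38940$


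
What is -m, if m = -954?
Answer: 954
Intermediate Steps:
-m = -1*(-954) = 954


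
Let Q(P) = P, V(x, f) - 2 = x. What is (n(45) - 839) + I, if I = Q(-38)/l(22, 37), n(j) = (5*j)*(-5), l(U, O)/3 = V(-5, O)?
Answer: -17638/9 ≈ -1959.8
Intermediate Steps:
V(x, f) = 2 + x
l(U, O) = -9 (l(U, O) = 3*(2 - 5) = 3*(-3) = -9)
n(j) = -25*j
I = 38/9 (I = -38/(-9) = -38*(-1/9) = 38/9 ≈ 4.2222)
(n(45) - 839) + I = (-25*45 - 839) + 38/9 = (-1125 - 839) + 38/9 = -1964 + 38/9 = -17638/9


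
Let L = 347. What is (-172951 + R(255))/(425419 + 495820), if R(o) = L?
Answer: -172604/921239 ≈ -0.18736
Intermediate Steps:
R(o) = 347
(-172951 + R(255))/(425419 + 495820) = (-172951 + 347)/(425419 + 495820) = -172604/921239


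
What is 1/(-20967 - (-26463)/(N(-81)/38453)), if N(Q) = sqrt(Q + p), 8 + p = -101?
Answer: -1327910/345157559691043677 + 339193913*I*sqrt(190)/345157559691043677 ≈ -3.8473e-12 + 1.3546e-8*I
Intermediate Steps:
p = -109 (p = -8 - 101 = -109)
N(Q) = sqrt(-109 + Q) (N(Q) = sqrt(Q - 109) = sqrt(-109 + Q))
1/(-20967 - (-26463)/(N(-81)/38453)) = 1/(-20967 - (-26463)/(sqrt(-109 - 81)/38453)) = 1/(-20967 - (-26463)/(sqrt(-190)*(1/38453))) = 1/(-20967 - (-26463)/((I*sqrt(190))*(1/38453))) = 1/(-20967 - (-26463)/(I*sqrt(190)/38453)) = 1/(-20967 - (-26463)*(-38453*I*sqrt(190)/190)) = 1/(-20967 - 1017581739*I*sqrt(190)/190)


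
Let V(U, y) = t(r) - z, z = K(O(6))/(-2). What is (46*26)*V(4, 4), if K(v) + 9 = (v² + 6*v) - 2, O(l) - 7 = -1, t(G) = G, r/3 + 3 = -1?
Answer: 22126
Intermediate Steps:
r = -12 (r = -9 + 3*(-1) = -9 - 3 = -12)
O(l) = 6 (O(l) = 7 - 1 = 6)
K(v) = -11 + v² + 6*v (K(v) = -9 + ((v² + 6*v) - 2) = -9 + (-2 + v² + 6*v) = -11 + v² + 6*v)
z = -61/2 (z = (-11 + 6² + 6*6)/(-2) = (-11 + 36 + 36)*(-½) = 61*(-½) = -61/2 ≈ -30.500)
V(U, y) = 37/2 (V(U, y) = -12 - 1*(-61/2) = -12 + 61/2 = 37/2)
(46*26)*V(4, 4) = (46*26)*(37/2) = 1196*(37/2) = 22126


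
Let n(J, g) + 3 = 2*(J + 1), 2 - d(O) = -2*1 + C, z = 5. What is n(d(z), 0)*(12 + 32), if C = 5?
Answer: -132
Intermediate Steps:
d(O) = -1 (d(O) = 2 - (-2*1 + 5) = 2 - (-2 + 5) = 2 - 1*3 = 2 - 3 = -1)
n(J, g) = -1 + 2*J (n(J, g) = -3 + 2*(J + 1) = -3 + 2*(1 + J) = -3 + (2 + 2*J) = -1 + 2*J)
n(d(z), 0)*(12 + 32) = (-1 + 2*(-1))*(12 + 32) = (-1 - 2)*44 = -3*44 = -132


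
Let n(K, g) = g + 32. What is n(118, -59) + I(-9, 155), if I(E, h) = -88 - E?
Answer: -106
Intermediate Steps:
n(K, g) = 32 + g
n(118, -59) + I(-9, 155) = (32 - 59) + (-88 - 1*(-9)) = -27 + (-88 + 9) = -27 - 79 = -106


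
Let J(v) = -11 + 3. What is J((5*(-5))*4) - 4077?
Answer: -4085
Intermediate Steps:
J(v) = -8
J((5*(-5))*4) - 4077 = -8 - 4077 = -4085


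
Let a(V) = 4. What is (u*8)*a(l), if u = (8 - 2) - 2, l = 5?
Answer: 128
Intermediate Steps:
u = 4 (u = 6 - 2 = 4)
(u*8)*a(l) = (4*8)*4 = 32*4 = 128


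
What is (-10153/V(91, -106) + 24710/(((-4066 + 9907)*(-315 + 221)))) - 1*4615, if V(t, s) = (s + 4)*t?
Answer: -301463692951/65337426 ≈ -4614.0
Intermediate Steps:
V(t, s) = t*(4 + s) (V(t, s) = (4 + s)*t = t*(4 + s))
(-10153/V(91, -106) + 24710/(((-4066 + 9907)*(-315 + 221)))) - 1*4615 = (-10153*1/(91*(4 - 106)) + 24710/(((-4066 + 9907)*(-315 + 221)))) - 1*4615 = (-10153/(91*(-102)) + 24710/((5841*(-94)))) - 4615 = (-10153/(-9282) + 24710/(-549054)) - 4615 = (-10153*(-1/9282) + 24710*(-1/549054)) - 4615 = (781/714 - 12355/274527) - 4615 = 68528039/65337426 - 4615 = -301463692951/65337426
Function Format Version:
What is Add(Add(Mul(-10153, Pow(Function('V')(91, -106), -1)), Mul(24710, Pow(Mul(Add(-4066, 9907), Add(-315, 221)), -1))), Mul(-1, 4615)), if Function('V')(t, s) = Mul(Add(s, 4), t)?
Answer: Rational(-301463692951, 65337426) ≈ -4614.0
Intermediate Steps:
Function('V')(t, s) = Mul(t, Add(4, s)) (Function('V')(t, s) = Mul(Add(4, s), t) = Mul(t, Add(4, s)))
Add(Add(Mul(-10153, Pow(Function('V')(91, -106), -1)), Mul(24710, Pow(Mul(Add(-4066, 9907), Add(-315, 221)), -1))), Mul(-1, 4615)) = Add(Add(Mul(-10153, Pow(Mul(91, Add(4, -106)), -1)), Mul(24710, Pow(Mul(Add(-4066, 9907), Add(-315, 221)), -1))), Mul(-1, 4615)) = Add(Add(Mul(-10153, Pow(Mul(91, -102), -1)), Mul(24710, Pow(Mul(5841, -94), -1))), -4615) = Add(Add(Mul(-10153, Pow(-9282, -1)), Mul(24710, Pow(-549054, -1))), -4615) = Add(Add(Mul(-10153, Rational(-1, 9282)), Mul(24710, Rational(-1, 549054))), -4615) = Add(Add(Rational(781, 714), Rational(-12355, 274527)), -4615) = Add(Rational(68528039, 65337426), -4615) = Rational(-301463692951, 65337426)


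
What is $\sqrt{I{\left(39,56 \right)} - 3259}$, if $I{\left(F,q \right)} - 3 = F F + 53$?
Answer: $29 i \sqrt{2} \approx 41.012 i$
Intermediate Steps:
$I{\left(F,q \right)} = 56 + F^{2}$ ($I{\left(F,q \right)} = 3 + \left(F F + 53\right) = 3 + \left(F^{2} + 53\right) = 3 + \left(53 + F^{2}\right) = 56 + F^{2}$)
$\sqrt{I{\left(39,56 \right)} - 3259} = \sqrt{\left(56 + 39^{2}\right) - 3259} = \sqrt{\left(56 + 1521\right) - 3259} = \sqrt{1577 - 3259} = \sqrt{-1682} = 29 i \sqrt{2}$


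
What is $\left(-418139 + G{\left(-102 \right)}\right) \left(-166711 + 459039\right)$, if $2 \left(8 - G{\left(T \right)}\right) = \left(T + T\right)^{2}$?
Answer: $-128314159992$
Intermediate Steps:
$G{\left(T \right)} = 8 - 2 T^{2}$ ($G{\left(T \right)} = 8 - \frac{\left(T + T\right)^{2}}{2} = 8 - \frac{\left(2 T\right)^{2}}{2} = 8 - \frac{4 T^{2}}{2} = 8 - 2 T^{2}$)
$\left(-418139 + G{\left(-102 \right)}\right) \left(-166711 + 459039\right) = \left(-418139 + \left(8 - 2 \left(-102\right)^{2}\right)\right) \left(-166711 + 459039\right) = \left(-418139 + \left(8 - 20808\right)\right) 292328 = \left(-418139 - 20800\right) 292328 = \left(-438939\right) 292328 = -128314159992$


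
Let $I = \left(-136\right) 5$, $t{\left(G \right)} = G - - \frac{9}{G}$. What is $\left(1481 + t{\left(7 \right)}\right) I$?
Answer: $- \frac{7089000}{7} \approx -1.0127 \cdot 10^{6}$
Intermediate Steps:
$t{\left(G \right)} = G + \frac{9}{G}$
$I = -680$
$\left(1481 + t{\left(7 \right)}\right) I = \left(1481 + \left(7 + \frac{9}{7}\right)\right) \left(-680\right) = \left(1481 + \frac{58}{7}\right) \left(-680\right) = \frac{10425}{7} \left(-680\right) = - \frac{7089000}{7}$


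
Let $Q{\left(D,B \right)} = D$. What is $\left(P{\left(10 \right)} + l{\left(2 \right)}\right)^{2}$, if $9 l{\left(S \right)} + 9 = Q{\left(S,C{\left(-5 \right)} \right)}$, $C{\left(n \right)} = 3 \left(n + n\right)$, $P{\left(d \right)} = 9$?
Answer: $\frac{5476}{81} \approx 67.605$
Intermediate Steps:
$C{\left(n \right)} = 6 n$ ($C{\left(n \right)} = 3 \cdot 2 n = 6 n$)
$l{\left(S \right)} = -1 + \frac{S}{9}$
$\left(P{\left(10 \right)} + l{\left(2 \right)}\right)^{2} = \left(9 + \left(-1 + \frac{1}{9} \cdot 2\right)\right)^{2} = \left(9 + \left(-1 + \frac{2}{9}\right)\right)^{2} = \left(9 - \frac{7}{9}\right)^{2} = \left(\frac{74}{9}\right)^{2} = \frac{5476}{81}$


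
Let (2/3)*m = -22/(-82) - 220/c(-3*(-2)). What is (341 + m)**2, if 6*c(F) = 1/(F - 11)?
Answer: 705255642025/6724 ≈ 1.0489e+8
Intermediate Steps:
c(F) = 1/(6*(-11 + F)) (c(F) = 1/(6*(F - 11)) = 1/(6*(-11 + F)))
m = 811833/82 (m = 3*(-22/(-82) - 220/(1/(6*(-11 - 3*(-2)))))/2 = 3*(-22*(-1/82) - 220/(1/(6*(-11 + 6))))/2 = 3*(11/41 - 220/((1/6)/(-5)))/2 = 3*(11/41 - 220/((1/6)*(-1/5)))/2 = 3*(11/41 - 220/(-1/30))/2 = 3*(11/41 - 220*(-30))/2 = 3*(11/41 + 6600)/2 = (3/2)*(270611/41) = 811833/82 ≈ 9900.4)
(341 + m)**2 = (341 + 811833/82)**2 = (839795/82)**2 = 705255642025/6724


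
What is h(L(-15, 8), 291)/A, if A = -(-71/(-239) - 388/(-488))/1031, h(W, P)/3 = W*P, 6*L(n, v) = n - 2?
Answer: 24786034901/10615 ≈ 2.3350e+6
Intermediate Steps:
L(n, v) = -⅓ + n/6 (L(n, v) = (n - 2)/6 = (-2 + n)/6 = -⅓ + n/6)
h(W, P) = 3*P*W (h(W, P) = 3*(W*P) = 3*(P*W) = 3*P*W)
A = -31845/30061898 (A = -(-71*(-1/239) - 388*(-1/488))/1031 = -(71/239 + 97/122)/1031 = -31845/(29158*1031) = -1*31845/30061898 = -31845/30061898 ≈ -0.0010593)
h(L(-15, 8), 291)/A = (3*291*(-⅓ + (⅙)*(-15)))/(-31845/30061898) = (3*291*(-⅓ - 5/2))*(-30061898/31845) = (3*291*(-17/6))*(-30061898/31845) = -4947/2*(-30061898/31845) = 24786034901/10615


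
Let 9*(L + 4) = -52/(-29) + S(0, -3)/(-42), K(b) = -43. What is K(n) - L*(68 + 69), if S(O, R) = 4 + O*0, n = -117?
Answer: 2626247/5481 ≈ 479.15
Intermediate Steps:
S(O, R) = 4 (S(O, R) = 4 + 0 = 4)
L = -20890/5481 (L = -4 + (-52/(-29) + 4/(-42))/9 = -4 + (-52*(-1/29) + 4*(-1/42))/9 = -4 + (52/29 - 2/21)/9 = -4 + (1/9)*(1034/609) = -4 + 1034/5481 = -20890/5481 ≈ -3.8113)
K(n) - L*(68 + 69) = -43 - (-20890)*(68 + 69)/5481 = -43 - (-20890)*137/5481 = -43 - 1*(-2861930/5481) = -43 + 2861930/5481 = 2626247/5481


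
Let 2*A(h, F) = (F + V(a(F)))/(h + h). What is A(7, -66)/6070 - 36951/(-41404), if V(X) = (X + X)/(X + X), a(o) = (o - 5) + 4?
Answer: 313875035/351851192 ≈ 0.89207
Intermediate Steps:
a(o) = -1 + o (a(o) = (-5 + o) + 4 = -1 + o)
V(X) = 1 (V(X) = (2*X)/((2*X)) = (2*X)*(1/(2*X)) = 1)
A(h, F) = (1 + F)/(4*h) (A(h, F) = ((F + 1)/(h + h))/2 = ((1 + F)/((2*h)))/2 = ((1 + F)*(1/(2*h)))/2 = ((1 + F)/(2*h))/2 = (1 + F)/(4*h))
A(7, -66)/6070 - 36951/(-41404) = ((¼)*(1 - 66)/7)/6070 - 36951/(-41404) = ((¼)*(⅐)*(-65))*(1/6070) - 36951*(-1/41404) = -65/28*1/6070 + 36951/41404 = -13/33992 + 36951/41404 = 313875035/351851192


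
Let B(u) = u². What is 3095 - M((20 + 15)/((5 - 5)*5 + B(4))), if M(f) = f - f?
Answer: 3095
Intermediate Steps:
M(f) = 0
3095 - M((20 + 15)/((5 - 5)*5 + B(4))) = 3095 - 1*0 = 3095 + 0 = 3095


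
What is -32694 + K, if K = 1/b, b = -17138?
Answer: -560309773/17138 ≈ -32694.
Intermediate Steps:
K = -1/17138 (K = 1/(-17138) = -1/17138 ≈ -5.8350e-5)
-32694 + K = -32694 - 1/17138 = -560309773/17138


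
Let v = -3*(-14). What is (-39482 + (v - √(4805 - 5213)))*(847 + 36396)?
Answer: -1468863920 - 74486*I*√102 ≈ -1.4689e+9 - 7.5227e+5*I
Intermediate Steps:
v = 42
(-39482 + (v - √(4805 - 5213)))*(847 + 36396) = (-39482 + (42 - √(4805 - 5213)))*(847 + 36396) = (-39482 + (42 - √(-408)))*37243 = (-39482 + (42 - 2*I*√102))*37243 = (-39440 - 2*I*√102)*37243 = -1468863920 - 74486*I*√102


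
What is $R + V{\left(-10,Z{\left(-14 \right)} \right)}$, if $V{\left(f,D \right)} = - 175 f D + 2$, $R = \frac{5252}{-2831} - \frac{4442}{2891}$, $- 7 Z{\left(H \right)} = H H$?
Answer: $- \frac{401048018992}{8184421} \approx -49001.0$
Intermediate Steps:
$Z{\left(H \right)} = - \frac{H^{2}}{7}$ ($Z{\left(H \right)} = - \frac{H H}{7} = - \frac{H^{2}}{7}$)
$R = - \frac{27758834}{8184421}$ ($R = 5252 \left(- \frac{1}{2831}\right) - \frac{4442}{2891} = - \frac{5252}{2831} - \frac{4442}{2891} = - \frac{27758834}{8184421} \approx -3.3917$)
$V{\left(f,D \right)} = 2 - 175 D f$ ($V{\left(f,D \right)} = - 175 D f + 2 = 2 - 175 D f$)
$R + V{\left(-10,Z{\left(-14 \right)} \right)} = - \frac{27758834}{8184421} + \left(2 - 175 \left(- \frac{\left(-14\right)^{2}}{7}\right) \left(-10\right)\right) = - \frac{27758834}{8184421} + \left(2 - 175 \left(\left(- \frac{1}{7}\right) 196\right) \left(-10\right)\right) = - \frac{27758834}{8184421} + \left(2 - \left(-4900\right) \left(-10\right)\right) = - \frac{27758834}{8184421} + \left(2 - 49000\right) = - \frac{27758834}{8184421} - 48998 = - \frac{401048018992}{8184421}$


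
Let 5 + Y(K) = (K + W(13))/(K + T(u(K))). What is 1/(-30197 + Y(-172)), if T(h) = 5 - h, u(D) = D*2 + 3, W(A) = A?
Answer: -58/1751769 ≈ -3.3109e-5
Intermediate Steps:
u(D) = 3 + 2*D (u(D) = 2*D + 3 = 3 + 2*D)
Y(K) = -5 + (13 + K)/(2 - K) (Y(K) = -5 + (K + 13)/(K + (5 - (3 + 2*K))) = -5 + (13 + K)/(K + (5 + (-3 - 2*K))) = -5 + (13 + K)/(K + (2 - 2*K)) = -5 + (13 + K)/(2 - K))
1/(-30197 + Y(-172)) = 1/(-30197 + 3*(-1 - 2*(-172))/(-2 - 172)) = 1/(-30197 + 3*(-1 + 344)/(-174)) = 1/(-30197 + 3*(-1/174)*343) = 1/(-30197 - 343/58) = 1/(-1751769/58) = -58/1751769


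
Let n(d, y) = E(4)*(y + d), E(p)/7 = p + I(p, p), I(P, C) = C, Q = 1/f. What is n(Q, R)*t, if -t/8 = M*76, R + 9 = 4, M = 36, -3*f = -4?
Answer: 5209344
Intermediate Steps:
f = 4/3 (f = -1/3*(-4) = 4/3 ≈ 1.3333)
Q = 3/4 (Q = 1/(4/3) = 3/4 ≈ 0.75000)
R = -5 (R = -9 + 4 = -5)
E(p) = 14*p (E(p) = 7*(p + p) = 7*(2*p) = 14*p)
t = -21888 (t = -288*76 = -8*2736 = -21888)
n(d, y) = 56*d + 56*y (n(d, y) = (14*4)*(y + d) = 56*(d + y) = 56*d + 56*y)
n(Q, R)*t = (56*(3/4) + 56*(-5))*(-21888) = (42 - 280)*(-21888) = -238*(-21888) = 5209344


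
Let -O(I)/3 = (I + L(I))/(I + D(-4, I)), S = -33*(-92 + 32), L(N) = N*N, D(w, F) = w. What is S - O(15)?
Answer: 22500/11 ≈ 2045.5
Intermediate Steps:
L(N) = N²
S = 1980 (S = -33*(-60) = 1980)
O(I) = -3*(I + I²)/(-4 + I) (O(I) = -3*(I + I²)/(I - 4) = -3*(I + I²)/(-4 + I))
S - O(15) = 1980 - 3*15*(-1 - 1*15)/(-4 + 15) = 1980 - 3*15*(-1 - 15)/11 = 1980 - 3*15*(-16)/11 = 1980 - 1*(-720/11) = 1980 + 720/11 = 22500/11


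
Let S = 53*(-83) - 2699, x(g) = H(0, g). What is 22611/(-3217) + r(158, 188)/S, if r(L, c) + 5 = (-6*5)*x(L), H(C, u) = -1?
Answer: -160573303/22834266 ≈ -7.0321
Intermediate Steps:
x(g) = -1
r(L, c) = 25 (r(L, c) = -5 - 6*5*(-1) = -5 - 30*(-1) = -5 + 30 = 25)
S = -7098 (S = -4399 - 2699 = -7098)
22611/(-3217) + r(158, 188)/S = 22611/(-3217) + 25/(-7098) = 22611*(-1/3217) + 25*(-1/7098) = -22611/3217 - 25/7098 = -160573303/22834266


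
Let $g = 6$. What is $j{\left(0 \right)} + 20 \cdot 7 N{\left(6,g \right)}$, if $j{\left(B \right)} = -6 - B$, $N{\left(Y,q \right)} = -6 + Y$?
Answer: $-6$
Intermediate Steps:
$j{\left(0 \right)} + 20 \cdot 7 N{\left(6,g \right)} = \left(-6 - 0\right) + 20 \cdot 7 \left(-6 + 6\right) = \left(-6 + 0\right) + 140 \cdot 0 = -6 + 0 = -6$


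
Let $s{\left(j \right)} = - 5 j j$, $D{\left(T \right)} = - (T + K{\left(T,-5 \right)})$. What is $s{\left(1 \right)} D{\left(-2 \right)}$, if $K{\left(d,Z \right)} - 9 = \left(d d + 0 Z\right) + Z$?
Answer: $30$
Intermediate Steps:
$K{\left(d,Z \right)} = 9 + Z + d^{2}$ ($K{\left(d,Z \right)} = 9 + \left(\left(d d + 0 Z\right) + Z\right) = 9 + \left(\left(d^{2} + 0\right) + Z\right) = 9 + \left(d^{2} + Z\right) = 9 + \left(Z + d^{2}\right) = 9 + Z + d^{2}$)
$D{\left(T \right)} = -4 - T - T^{2}$ ($D{\left(T \right)} = - (T + \left(9 - 5 + T^{2}\right)) = - (T + \left(4 + T^{2}\right)) = - (4 + T + T^{2}) = -4 - T - T^{2}$)
$s{\left(j \right)} = - 5 j^{2}$
$s{\left(1 \right)} D{\left(-2 \right)} = - 5 \cdot 1^{2} \left(-4 - -2 - \left(-2\right)^{2}\right) = \left(-5\right) 1 \left(-4 + 2 - 4\right) = - 5 \left(-4 + 2 - 4\right) = \left(-5\right) \left(-6\right) = 30$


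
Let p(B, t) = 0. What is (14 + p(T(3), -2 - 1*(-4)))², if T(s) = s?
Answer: 196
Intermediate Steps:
(14 + p(T(3), -2 - 1*(-4)))² = (14 + 0)² = 14² = 196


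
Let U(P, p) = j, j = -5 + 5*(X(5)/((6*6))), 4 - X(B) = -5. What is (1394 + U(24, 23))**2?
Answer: 30924721/16 ≈ 1.9328e+6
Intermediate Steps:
X(B) = 9 (X(B) = 4 - 1*(-5) = 4 + 5 = 9)
j = -15/4 (j = -5 + 5*(9/((6*6))) = -5 + 5*(9/36) = -5 + 5*(9*(1/36)) = -5 + 5*(1/4) = -5 + 5/4 = -15/4 ≈ -3.7500)
U(P, p) = -15/4
(1394 + U(24, 23))**2 = (1394 - 15/4)**2 = (5561/4)**2 = 30924721/16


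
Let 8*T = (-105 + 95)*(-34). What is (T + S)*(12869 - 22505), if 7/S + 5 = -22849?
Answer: -1559888528/3809 ≈ -4.0953e+5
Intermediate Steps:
S = -7/22854 (S = 7/(-5 - 22849) = 7/(-22854) = 7*(-1/22854) = -7/22854 ≈ -0.00030629)
T = 85/2 (T = ((-105 + 95)*(-34))/8 = (-10*(-34))/8 = (1/8)*340 = 85/2 ≈ 42.500)
(T + S)*(12869 - 22505) = (85/2 - 7/22854)*(12869 - 22505) = (485644/11427)*(-9636) = -1559888528/3809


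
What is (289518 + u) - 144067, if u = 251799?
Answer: 397250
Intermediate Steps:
(289518 + u) - 144067 = (289518 + 251799) - 144067 = 541317 - 144067 = 397250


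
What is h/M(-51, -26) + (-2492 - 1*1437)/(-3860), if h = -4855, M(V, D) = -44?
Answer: 2364147/21230 ≈ 111.36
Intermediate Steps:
h/M(-51, -26) + (-2492 - 1*1437)/(-3860) = -4855/(-44) + (-2492 - 1*1437)/(-3860) = -4855*(-1/44) + (-2492 - 1437)*(-1/3860) = 4855/44 - 3929*(-1/3860) = 4855/44 + 3929/3860 = 2364147/21230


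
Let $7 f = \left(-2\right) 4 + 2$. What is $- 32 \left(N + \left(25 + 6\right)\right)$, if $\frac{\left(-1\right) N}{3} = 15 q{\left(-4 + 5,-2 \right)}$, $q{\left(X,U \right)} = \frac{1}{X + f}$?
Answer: $9088$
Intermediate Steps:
$f = - \frac{6}{7}$ ($f = \frac{\left(-2\right) 4 + 2}{7} = \frac{-8 + 2}{7} = \frac{1}{7} \left(-6\right) = - \frac{6}{7} \approx -0.85714$)
$q{\left(X,U \right)} = \frac{1}{- \frac{6}{7} + X}$ ($q{\left(X,U \right)} = \frac{1}{X - \frac{6}{7}} = \frac{1}{- \frac{6}{7} + X}$)
$N = -315$ ($N = - 3 \cdot 15 \frac{7}{-6 + 7 \left(-4 + 5\right)} = - 3 \cdot 15 \frac{7}{-6 + 7 \cdot 1} = - 3 \cdot 15 \frac{7}{-6 + 7} = - 3 \cdot 15 \cdot \frac{7}{1} = - 3 \cdot 15 \cdot 7 \cdot 1 = - 3 \cdot 15 \cdot 7 = \left(-3\right) 105 = -315$)
$- 32 \left(N + \left(25 + 6\right)\right) = - 32 \left(-315 + \left(25 + 6\right)\right) = - 32 \left(-315 + 31\right) = \left(-32\right) \left(-284\right) = 9088$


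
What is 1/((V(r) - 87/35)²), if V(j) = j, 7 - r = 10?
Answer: 1225/36864 ≈ 0.033230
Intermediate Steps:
r = -3 (r = 7 - 1*10 = 7 - 10 = -3)
1/((V(r) - 87/35)²) = 1/((-3 - 87/35)²) = 1/((-192/35)²) = 1/(36864/1225) = 1225/36864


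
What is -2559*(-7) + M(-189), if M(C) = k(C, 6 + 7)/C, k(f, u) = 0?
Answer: 17913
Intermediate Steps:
M(C) = 0 (M(C) = 0/C = 0)
-2559*(-7) + M(-189) = -2559*(-7) + 0 = 17913 + 0 = 17913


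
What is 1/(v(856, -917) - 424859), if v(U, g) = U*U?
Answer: 1/307877 ≈ 3.2480e-6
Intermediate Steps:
v(U, g) = U²
1/(v(856, -917) - 424859) = 1/(856² - 424859) = 1/(732736 - 424859) = 1/307877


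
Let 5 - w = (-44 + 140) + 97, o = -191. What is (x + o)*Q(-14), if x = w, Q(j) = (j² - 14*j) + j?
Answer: -143262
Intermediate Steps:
Q(j) = j² - 13*j
w = -188 (w = 5 - ((-44 + 140) + 97) = 5 - (96 + 97) = 5 - 1*193 = 5 - 193 = -188)
x = -188
(x + o)*Q(-14) = (-188 - 191)*(-14*(-13 - 14)) = -(-5306)*(-27) = -379*378 = -143262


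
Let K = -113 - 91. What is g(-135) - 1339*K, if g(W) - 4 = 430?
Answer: 273590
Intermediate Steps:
K = -204
g(W) = 434 (g(W) = 4 + 430 = 434)
g(-135) - 1339*K = 434 - 1339*(-204) = 434 - 1*(-273156) = 434 + 273156 = 273590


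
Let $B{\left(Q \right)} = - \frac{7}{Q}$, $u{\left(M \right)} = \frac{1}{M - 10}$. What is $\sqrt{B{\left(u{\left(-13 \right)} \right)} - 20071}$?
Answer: $i \sqrt{19910} \approx 141.1 i$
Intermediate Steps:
$u{\left(M \right)} = \frac{1}{-10 + M}$
$\sqrt{B{\left(u{\left(-13 \right)} \right)} - 20071} = \sqrt{- \frac{7}{\frac{1}{-10 - 13}} - 20071} = \sqrt{- \frac{7}{\frac{1}{-23}} - 20071} = \sqrt{- \frac{7}{- \frac{1}{23}} - 20071} = \sqrt{\left(-7\right) \left(-23\right) - 20071} = \sqrt{161 - 20071} = \sqrt{-19910} = i \sqrt{19910}$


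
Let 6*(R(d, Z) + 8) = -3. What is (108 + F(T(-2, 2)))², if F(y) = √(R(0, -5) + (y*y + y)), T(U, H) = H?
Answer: (216 + I*√10)²/4 ≈ 11662.0 + 341.53*I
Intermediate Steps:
R(d, Z) = -17/2 (R(d, Z) = -8 + (⅙)*(-3) = -8 - ½ = -17/2)
F(y) = √(-17/2 + y + y²) (F(y) = √(-17/2 + (y*y + y)) = √(-17/2 + (y² + y)) = √(-17/2 + (y + y²)) = √(-17/2 + y + y²))
(108 + F(T(-2, 2)))² = (108 + √(-34 + 4*2 + 4*2²)/2)² = (108 + √(-34 + 8 + 4*4)/2)² = (108 + √(-34 + 8 + 16)/2)² = (108 + √(-10)/2)² = (108 + (I*√10)/2)² = (108 + I*√10/2)²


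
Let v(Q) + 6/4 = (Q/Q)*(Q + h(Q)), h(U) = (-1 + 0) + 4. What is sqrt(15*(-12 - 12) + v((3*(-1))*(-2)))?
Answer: I*sqrt(1410)/2 ≈ 18.775*I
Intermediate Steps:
h(U) = 3 (h(U) = -1 + 4 = 3)
v(Q) = 3/2 + Q (v(Q) = -3/2 + (Q/Q)*(Q + 3) = -3/2 + 1*(3 + Q) = -3/2 + (3 + Q) = 3/2 + Q)
sqrt(15*(-12 - 12) + v((3*(-1))*(-2))) = sqrt(15*(-12 - 12) + (3/2 + (3*(-1))*(-2))) = sqrt(15*(-24) + (3/2 - 3*(-2))) = sqrt(-360 + (3/2 + 6)) = sqrt(-360 + 15/2) = sqrt(-705/2) = I*sqrt(1410)/2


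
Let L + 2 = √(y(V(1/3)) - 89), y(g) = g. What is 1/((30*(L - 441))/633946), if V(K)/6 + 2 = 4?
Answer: -140419039/2944890 - 316973*I*√77/2944890 ≈ -47.682 - 0.94449*I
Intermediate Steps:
V(K) = 12 (V(K) = -12 + 6*4 = -12 + 24 = 12)
L = -2 + I*√77 (L = -2 + √(12 - 89) = -2 + √(-77) = -2 + I*√77 ≈ -2.0 + 8.775*I)
1/((30*(L - 441))/633946) = 1/((30*((-2 + I*√77) - 441))/633946) = 1/((30*(-443 + I*√77))*(1/633946)) = 1/((-13290 + 30*I*√77)*(1/633946)) = 1/(-6645/316973 + 15*I*√77/316973)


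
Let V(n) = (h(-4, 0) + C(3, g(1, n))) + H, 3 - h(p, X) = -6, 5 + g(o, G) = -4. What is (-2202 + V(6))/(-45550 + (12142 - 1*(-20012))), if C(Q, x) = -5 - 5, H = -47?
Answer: 1125/6698 ≈ 0.16796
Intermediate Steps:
g(o, G) = -9 (g(o, G) = -5 - 4 = -9)
h(p, X) = 9 (h(p, X) = 3 - 1*(-6) = 3 + 6 = 9)
C(Q, x) = -10
V(n) = -48 (V(n) = (9 - 10) - 47 = -1 - 47 = -48)
(-2202 + V(6))/(-45550 + (12142 - 1*(-20012))) = (-2202 - 48)/(-45550 + (12142 - 1*(-20012))) = -2250/(-45550 + (12142 + 20012)) = -2250/(-45550 + 32154) = -2250/(-13396) = -2250*(-1/13396) = 1125/6698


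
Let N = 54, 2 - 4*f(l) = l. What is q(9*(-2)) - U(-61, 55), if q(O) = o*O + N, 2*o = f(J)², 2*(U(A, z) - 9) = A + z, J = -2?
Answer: 39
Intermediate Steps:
f(l) = ½ - l/4
U(A, z) = 9 + A/2 + z/2 (U(A, z) = 9 + (A + z)/2 = 9 + (A/2 + z/2) = 9 + A/2 + z/2)
o = ½ (o = (½ - ¼*(-2))²/2 = (½ + ½)²/2 = (½)*1² = (½)*1 = ½ ≈ 0.50000)
q(O) = 54 + O/2 (q(O) = O/2 + 54 = 54 + O/2)
q(9*(-2)) - U(-61, 55) = (54 + (9*(-2))/2) - (9 + (½)*(-61) + (½)*55) = (54 + (½)*(-18)) - (9 - 61/2 + 55/2) = (54 - 9) - 1*6 = 45 - 6 = 39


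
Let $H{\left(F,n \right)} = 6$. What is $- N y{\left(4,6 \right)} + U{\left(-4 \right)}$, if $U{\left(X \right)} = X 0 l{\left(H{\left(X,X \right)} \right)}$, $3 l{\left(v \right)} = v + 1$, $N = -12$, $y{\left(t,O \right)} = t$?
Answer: $48$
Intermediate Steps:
$l{\left(v \right)} = \frac{1}{3} + \frac{v}{3}$ ($l{\left(v \right)} = \frac{v + 1}{3} = \frac{1 + v}{3} = \frac{1}{3} + \frac{v}{3}$)
$U{\left(X \right)} = 0$ ($U{\left(X \right)} = X 0 \left(\frac{1}{3} + \frac{1}{3} \cdot 6\right) = 0 \left(\frac{1}{3} + 2\right) = 0 \cdot \frac{7}{3} = 0$)
$- N y{\left(4,6 \right)} + U{\left(-4 \right)} = \left(-1\right) \left(-12\right) 4 + 0 = 12 \cdot 4 + 0 = 48 + 0 = 48$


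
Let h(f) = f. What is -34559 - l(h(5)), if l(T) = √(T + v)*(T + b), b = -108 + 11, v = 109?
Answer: -34559 + 92*√114 ≈ -33577.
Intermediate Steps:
b = -97
l(T) = √(109 + T)*(-97 + T) (l(T) = √(T + 109)*(T - 97) = √(109 + T)*(-97 + T))
-34559 - l(h(5)) = -34559 - √(109 + 5)*(-97 + 5) = -34559 - √114*(-92) = -34559 - (-92)*√114 = -34559 + 92*√114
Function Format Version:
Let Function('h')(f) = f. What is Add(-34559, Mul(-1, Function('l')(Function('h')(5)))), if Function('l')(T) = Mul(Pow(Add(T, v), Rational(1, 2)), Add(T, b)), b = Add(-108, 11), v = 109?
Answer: Add(-34559, Mul(92, Pow(114, Rational(1, 2)))) ≈ -33577.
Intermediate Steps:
b = -97
Function('l')(T) = Mul(Pow(Add(109, T), Rational(1, 2)), Add(-97, T)) (Function('l')(T) = Mul(Pow(Add(T, 109), Rational(1, 2)), Add(T, -97)) = Mul(Pow(Add(109, T), Rational(1, 2)), Add(-97, T)))
Add(-34559, Mul(-1, Function('l')(Function('h')(5)))) = Add(-34559, Mul(-1, Mul(Pow(Add(109, 5), Rational(1, 2)), Add(-97, 5)))) = Add(-34559, Mul(-1, Mul(Pow(114, Rational(1, 2)), -92))) = Add(-34559, Mul(-1, Mul(-92, Pow(114, Rational(1, 2))))) = Add(-34559, Mul(92, Pow(114, Rational(1, 2))))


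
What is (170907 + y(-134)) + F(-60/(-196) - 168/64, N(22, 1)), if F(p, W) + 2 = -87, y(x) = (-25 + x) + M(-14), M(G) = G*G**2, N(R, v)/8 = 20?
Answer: 167915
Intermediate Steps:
N(R, v) = 160 (N(R, v) = 8*20 = 160)
M(G) = G**3
y(x) = -2769 + x (y(x) = (-25 + x) + (-14)**3 = (-25 + x) - 2744 = -2769 + x)
F(p, W) = -89 (F(p, W) = -2 - 87 = -89)
(170907 + y(-134)) + F(-60/(-196) - 168/64, N(22, 1)) = (170907 + (-2769 - 134)) - 89 = (170907 - 2903) - 89 = 168004 - 89 = 167915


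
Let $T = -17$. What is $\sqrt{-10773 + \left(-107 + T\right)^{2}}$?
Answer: $\sqrt{4603} \approx 67.845$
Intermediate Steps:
$\sqrt{-10773 + \left(-107 + T\right)^{2}} = \sqrt{-10773 + \left(-107 - 17\right)^{2}} = \sqrt{-10773 + \left(-124\right)^{2}} = \sqrt{-10773 + 15376} = \sqrt{4603}$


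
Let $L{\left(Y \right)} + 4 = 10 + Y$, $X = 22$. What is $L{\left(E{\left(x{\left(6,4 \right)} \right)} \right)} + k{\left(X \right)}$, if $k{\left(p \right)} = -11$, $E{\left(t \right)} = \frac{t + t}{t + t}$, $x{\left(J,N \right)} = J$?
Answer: $-4$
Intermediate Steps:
$E{\left(t \right)} = 1$ ($E{\left(t \right)} = \frac{2 t}{2 t} = 2 t \frac{1}{2 t} = 1$)
$L{\left(Y \right)} = 6 + Y$ ($L{\left(Y \right)} = -4 + \left(10 + Y\right) = 6 + Y$)
$L{\left(E{\left(x{\left(6,4 \right)} \right)} \right)} + k{\left(X \right)} = \left(6 + 1\right) - 11 = 7 - 11 = -4$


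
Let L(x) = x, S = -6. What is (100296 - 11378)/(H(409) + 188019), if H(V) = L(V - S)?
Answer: 44459/94217 ≈ 0.47188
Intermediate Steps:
H(V) = 6 + V (H(V) = V - 1*(-6) = V + 6 = 6 + V)
(100296 - 11378)/(H(409) + 188019) = (100296 - 11378)/((6 + 409) + 188019) = 88918/(415 + 188019) = 88918/188434 = 88918*(1/188434) = 44459/94217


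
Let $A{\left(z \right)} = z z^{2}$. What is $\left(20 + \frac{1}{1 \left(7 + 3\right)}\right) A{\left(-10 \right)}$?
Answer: $-20100$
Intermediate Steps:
$A{\left(z \right)} = z^{3}$
$\left(20 + \frac{1}{1 \left(7 + 3\right)}\right) A{\left(-10 \right)} = \left(20 + \frac{1}{1 \left(7 + 3\right)}\right) \left(-10\right)^{3} = \left(20 + \frac{1}{1 \cdot 10}\right) \left(-1000\right) = \left(20 + \frac{1}{10}\right) \left(-1000\right) = \frac{201}{10} \left(-1000\right) = -20100$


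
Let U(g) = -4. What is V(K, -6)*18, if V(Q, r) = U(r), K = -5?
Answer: -72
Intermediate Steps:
V(Q, r) = -4
V(K, -6)*18 = -4*18 = -72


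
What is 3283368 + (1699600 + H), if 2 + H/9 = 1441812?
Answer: 17959258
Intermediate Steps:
H = 12976290 (H = -18 + 9*1441812 = -18 + 12976308 = 12976290)
3283368 + (1699600 + H) = 3283368 + (1699600 + 12976290) = 3283368 + 14675890 = 17959258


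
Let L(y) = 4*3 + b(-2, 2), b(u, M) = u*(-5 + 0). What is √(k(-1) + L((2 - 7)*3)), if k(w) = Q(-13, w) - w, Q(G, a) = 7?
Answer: √30 ≈ 5.4772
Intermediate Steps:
b(u, M) = -5*u (b(u, M) = u*(-5) = -5*u)
k(w) = 7 - w
L(y) = 22 (L(y) = 4*3 - 5*(-2) = 12 + 10 = 22)
√(k(-1) + L((2 - 7)*3)) = √((7 - 1*(-1)) + 22) = √((7 + 1) + 22) = √(8 + 22) = √30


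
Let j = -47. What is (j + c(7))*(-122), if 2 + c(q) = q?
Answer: 5124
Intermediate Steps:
c(q) = -2 + q
(j + c(7))*(-122) = (-47 + (-2 + 7))*(-122) = (-47 + 5)*(-122) = -42*(-122) = 5124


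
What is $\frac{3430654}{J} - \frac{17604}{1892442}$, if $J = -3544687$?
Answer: $- \frac{1092452397836}{1118019092609} \approx -0.97713$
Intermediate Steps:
$\frac{3430654}{J} - \frac{17604}{1892442} = \frac{3430654}{-3544687} - \frac{17604}{1892442} = 3430654 \left(- \frac{1}{3544687}\right) - \frac{2934}{315407} = - \frac{3430654}{3544687} - \frac{2934}{315407} = - \frac{1092452397836}{1118019092609}$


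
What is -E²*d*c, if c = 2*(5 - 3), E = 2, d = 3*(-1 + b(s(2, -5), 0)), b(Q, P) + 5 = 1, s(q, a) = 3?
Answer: 240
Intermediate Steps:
b(Q, P) = -4 (b(Q, P) = -5 + 1 = -4)
d = -15 (d = 3*(-1 - 4) = 3*(-5) = -15)
c = 4 (c = 2*2 = 4)
-E²*d*c = -2²*(-15)*4 = -4*(-15)*4 = -(-60)*4 = -1*(-240) = 240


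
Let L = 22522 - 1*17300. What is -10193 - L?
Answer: -15415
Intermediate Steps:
L = 5222 (L = 22522 - 17300 = 5222)
-10193 - L = -10193 - 1*5222 = -10193 - 5222 = -15415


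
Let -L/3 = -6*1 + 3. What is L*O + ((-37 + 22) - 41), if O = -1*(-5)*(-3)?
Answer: -191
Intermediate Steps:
O = -15 (O = 5*(-3) = -15)
L = 9 (L = -3*(-6*1 + 3) = -3*(-6 + 3) = -3*(-3) = 9)
L*O + ((-37 + 22) - 41) = 9*(-15) + ((-37 + 22) - 41) = -135 + (-15 - 41) = -135 - 56 = -191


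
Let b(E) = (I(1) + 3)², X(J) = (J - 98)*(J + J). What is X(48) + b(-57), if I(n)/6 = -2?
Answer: -4719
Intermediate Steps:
X(J) = 2*J*(-98 + J) (X(J) = (-98 + J)*(2*J) = 2*J*(-98 + J))
I(n) = -12 (I(n) = 6*(-2) = -12)
b(E) = 81 (b(E) = (-12 + 3)² = (-9)² = 81)
X(48) + b(-57) = 2*48*(-98 + 48) + 81 = 2*48*(-50) + 81 = -4800 + 81 = -4719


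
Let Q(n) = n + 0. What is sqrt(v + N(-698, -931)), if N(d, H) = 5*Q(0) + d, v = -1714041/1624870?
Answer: I*sqrt(1845646450595870)/1624870 ≈ 26.44*I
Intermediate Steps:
v = -1714041/1624870 (v = -1714041*1/1624870 = -1714041/1624870 ≈ -1.0549)
Q(n) = n
N(d, H) = d (N(d, H) = 5*0 + d = 0 + d = d)
sqrt(v + N(-698, -931)) = sqrt(-1714041/1624870 - 698) = sqrt(-1135873301/1624870) = I*sqrt(1845646450595870)/1624870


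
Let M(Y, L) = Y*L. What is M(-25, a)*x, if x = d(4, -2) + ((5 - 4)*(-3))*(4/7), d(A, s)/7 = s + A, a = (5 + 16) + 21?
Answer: -12900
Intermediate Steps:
a = 42 (a = 21 + 21 = 42)
d(A, s) = 7*A + 7*s (d(A, s) = 7*(s + A) = 7*(A + s) = 7*A + 7*s)
M(Y, L) = L*Y
x = 86/7 (x = (7*4 + 7*(-2)) + ((5 - 4)*(-3))*(4/7) = (28 - 14) + (1*(-3))*(4*(⅐)) = 14 - 3*4/7 = 14 - 12/7 = 86/7 ≈ 12.286)
M(-25, a)*x = (42*(-25))*(86/7) = -1050*86/7 = -12900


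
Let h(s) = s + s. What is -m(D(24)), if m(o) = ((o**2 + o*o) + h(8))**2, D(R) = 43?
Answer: -13793796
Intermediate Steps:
h(s) = 2*s
m(o) = (16 + 2*o**2)**2 (m(o) = ((o**2 + o*o) + 2*8)**2 = ((o**2 + o**2) + 16)**2 = (2*o**2 + 16)**2 = (16 + 2*o**2)**2)
-m(D(24)) = -4*(8 + 43**2)**2 = -4*(8 + 1849)**2 = -4*1857**2 = -4*3448449 = -1*13793796 = -13793796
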